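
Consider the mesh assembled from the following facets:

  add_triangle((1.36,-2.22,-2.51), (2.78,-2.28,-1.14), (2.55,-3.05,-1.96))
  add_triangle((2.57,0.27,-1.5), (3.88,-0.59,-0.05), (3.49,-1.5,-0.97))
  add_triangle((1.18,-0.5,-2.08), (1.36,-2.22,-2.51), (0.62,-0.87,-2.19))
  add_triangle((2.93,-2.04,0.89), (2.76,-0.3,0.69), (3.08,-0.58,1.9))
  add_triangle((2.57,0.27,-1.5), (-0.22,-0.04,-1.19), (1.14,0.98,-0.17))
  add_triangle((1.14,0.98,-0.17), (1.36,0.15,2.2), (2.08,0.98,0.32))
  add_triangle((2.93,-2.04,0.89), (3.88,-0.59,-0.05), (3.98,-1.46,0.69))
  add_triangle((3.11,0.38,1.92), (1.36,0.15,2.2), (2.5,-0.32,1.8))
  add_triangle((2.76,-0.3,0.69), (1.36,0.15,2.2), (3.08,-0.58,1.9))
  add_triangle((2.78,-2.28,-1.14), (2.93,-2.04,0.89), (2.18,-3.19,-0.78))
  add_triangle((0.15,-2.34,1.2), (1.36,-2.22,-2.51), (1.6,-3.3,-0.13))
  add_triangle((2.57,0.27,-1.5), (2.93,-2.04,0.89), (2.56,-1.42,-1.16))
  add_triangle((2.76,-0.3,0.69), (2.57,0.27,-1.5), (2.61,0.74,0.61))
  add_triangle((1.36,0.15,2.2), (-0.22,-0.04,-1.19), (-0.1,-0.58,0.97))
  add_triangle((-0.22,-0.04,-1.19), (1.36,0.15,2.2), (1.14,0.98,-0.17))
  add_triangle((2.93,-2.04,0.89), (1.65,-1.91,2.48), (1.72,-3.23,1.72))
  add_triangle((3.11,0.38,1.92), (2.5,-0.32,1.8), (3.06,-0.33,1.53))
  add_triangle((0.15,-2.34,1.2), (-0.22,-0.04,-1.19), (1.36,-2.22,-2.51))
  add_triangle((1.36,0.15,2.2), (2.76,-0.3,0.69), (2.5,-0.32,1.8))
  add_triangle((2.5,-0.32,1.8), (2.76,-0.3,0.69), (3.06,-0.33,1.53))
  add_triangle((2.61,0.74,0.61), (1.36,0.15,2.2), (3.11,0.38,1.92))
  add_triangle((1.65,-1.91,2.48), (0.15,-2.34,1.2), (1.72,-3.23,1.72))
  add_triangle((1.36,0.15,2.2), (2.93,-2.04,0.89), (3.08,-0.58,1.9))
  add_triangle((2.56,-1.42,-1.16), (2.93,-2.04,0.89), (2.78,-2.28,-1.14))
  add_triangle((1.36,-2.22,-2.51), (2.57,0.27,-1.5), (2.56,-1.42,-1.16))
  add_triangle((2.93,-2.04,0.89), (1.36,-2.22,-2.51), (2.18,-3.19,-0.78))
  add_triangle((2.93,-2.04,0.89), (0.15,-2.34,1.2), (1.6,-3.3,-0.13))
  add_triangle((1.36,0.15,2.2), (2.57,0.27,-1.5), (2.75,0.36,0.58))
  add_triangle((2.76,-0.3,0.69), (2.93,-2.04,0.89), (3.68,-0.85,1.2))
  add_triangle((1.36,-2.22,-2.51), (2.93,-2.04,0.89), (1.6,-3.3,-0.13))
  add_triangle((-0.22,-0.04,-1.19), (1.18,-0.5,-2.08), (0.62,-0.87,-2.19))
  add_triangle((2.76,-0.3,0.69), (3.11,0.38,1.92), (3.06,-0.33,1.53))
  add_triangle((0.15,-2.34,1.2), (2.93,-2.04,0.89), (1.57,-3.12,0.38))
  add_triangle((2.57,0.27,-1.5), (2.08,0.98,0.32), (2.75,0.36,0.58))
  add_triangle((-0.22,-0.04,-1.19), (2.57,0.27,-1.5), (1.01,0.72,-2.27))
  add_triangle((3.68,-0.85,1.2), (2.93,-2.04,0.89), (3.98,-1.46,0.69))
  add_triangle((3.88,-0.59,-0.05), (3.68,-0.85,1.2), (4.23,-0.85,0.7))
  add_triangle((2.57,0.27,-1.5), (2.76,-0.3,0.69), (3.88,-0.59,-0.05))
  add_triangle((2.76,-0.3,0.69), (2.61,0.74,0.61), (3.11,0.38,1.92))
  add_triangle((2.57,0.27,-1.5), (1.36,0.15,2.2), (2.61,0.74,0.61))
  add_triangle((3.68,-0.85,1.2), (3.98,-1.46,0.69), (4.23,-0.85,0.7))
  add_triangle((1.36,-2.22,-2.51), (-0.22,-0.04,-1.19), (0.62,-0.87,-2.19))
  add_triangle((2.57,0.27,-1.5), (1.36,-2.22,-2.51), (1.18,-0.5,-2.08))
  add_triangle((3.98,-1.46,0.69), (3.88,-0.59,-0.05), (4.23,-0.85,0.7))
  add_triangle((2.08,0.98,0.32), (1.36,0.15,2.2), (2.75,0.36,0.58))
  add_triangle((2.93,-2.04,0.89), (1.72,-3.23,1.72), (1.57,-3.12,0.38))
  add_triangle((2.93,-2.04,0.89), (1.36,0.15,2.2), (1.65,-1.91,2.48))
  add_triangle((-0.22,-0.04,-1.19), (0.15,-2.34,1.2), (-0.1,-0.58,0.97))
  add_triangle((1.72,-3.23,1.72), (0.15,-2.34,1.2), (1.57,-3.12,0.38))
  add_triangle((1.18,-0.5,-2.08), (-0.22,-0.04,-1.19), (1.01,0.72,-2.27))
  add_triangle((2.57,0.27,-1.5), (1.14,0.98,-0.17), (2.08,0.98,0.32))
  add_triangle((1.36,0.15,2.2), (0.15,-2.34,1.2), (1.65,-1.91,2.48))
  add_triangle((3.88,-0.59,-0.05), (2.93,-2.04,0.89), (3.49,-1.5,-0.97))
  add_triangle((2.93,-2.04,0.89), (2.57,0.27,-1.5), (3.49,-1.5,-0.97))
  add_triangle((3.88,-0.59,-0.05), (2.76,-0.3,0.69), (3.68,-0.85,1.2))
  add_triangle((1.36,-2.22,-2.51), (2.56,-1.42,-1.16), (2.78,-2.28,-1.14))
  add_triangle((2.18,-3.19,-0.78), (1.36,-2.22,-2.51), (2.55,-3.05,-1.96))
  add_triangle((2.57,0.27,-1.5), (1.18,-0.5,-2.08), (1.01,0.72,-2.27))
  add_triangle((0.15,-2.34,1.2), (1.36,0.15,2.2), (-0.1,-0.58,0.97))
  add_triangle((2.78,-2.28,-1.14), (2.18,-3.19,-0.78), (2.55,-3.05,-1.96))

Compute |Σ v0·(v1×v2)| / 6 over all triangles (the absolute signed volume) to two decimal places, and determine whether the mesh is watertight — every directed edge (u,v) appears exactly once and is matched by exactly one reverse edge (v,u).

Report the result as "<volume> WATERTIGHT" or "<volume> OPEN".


Per-triangle v0·(v1×v2)/6:
  t1: +0.3992
  t2: +1.3147
  t3: +0.3412
  t4: +0.8771
  t5: +0.4822
  t6: +0.2469
  t7: +0.2515
  t8: +0.4389
  t9: +0.3646
  t10: +1.3779
  t11: +1.1102
  t12: +1.5450
  t13: +0.9982
  t14: -0.1116
  t15: -0.1687
  t16: +1.5189
  t17: +0.2100
  t18: +0.8916
  t19: -0.2023
  t20: +0.0184
  t21: +0.2885
  t22: +0.8475
  t23: +0.8485
  t24: +0.6771
  t25: +1.5798
  t26: -1.4904
  t27: +1.9049
  t28: +0.0845
  t29: -0.1891
  t30: +2.7374
  t31: +0.1597
  t32: +0.2513
  t33: -1.2484
  t34: +0.6660
  t35: -0.3588
  t36: +0.4865
  t37: +0.0251
  t38: +0.4236
  t39: +0.5520
  t40: -0.5908
  t41: +0.2727
  t42: +0.1460
  t43: +0.9494
  t44: +0.3179
  t45: +0.6190
  t46: +1.2815
  t47: +1.7242
  t48: +0.1231
  t49: +0.7538
  t50: +0.3690
  t51: +0.4037
  t52: +0.5550
  t53: +1.5353
  t54: -1.0059
  t55: +0.2328
  t56: +0.6711
  t57: +0.5885
  t58: +0.8150
  t59: +0.4811
  t60: +0.6446
Σ = +31.0365 → |volume| = 31.04

Directed edges: 180 total, each appears once with its reverse present → watertight.

31.04 WATERTIGHT


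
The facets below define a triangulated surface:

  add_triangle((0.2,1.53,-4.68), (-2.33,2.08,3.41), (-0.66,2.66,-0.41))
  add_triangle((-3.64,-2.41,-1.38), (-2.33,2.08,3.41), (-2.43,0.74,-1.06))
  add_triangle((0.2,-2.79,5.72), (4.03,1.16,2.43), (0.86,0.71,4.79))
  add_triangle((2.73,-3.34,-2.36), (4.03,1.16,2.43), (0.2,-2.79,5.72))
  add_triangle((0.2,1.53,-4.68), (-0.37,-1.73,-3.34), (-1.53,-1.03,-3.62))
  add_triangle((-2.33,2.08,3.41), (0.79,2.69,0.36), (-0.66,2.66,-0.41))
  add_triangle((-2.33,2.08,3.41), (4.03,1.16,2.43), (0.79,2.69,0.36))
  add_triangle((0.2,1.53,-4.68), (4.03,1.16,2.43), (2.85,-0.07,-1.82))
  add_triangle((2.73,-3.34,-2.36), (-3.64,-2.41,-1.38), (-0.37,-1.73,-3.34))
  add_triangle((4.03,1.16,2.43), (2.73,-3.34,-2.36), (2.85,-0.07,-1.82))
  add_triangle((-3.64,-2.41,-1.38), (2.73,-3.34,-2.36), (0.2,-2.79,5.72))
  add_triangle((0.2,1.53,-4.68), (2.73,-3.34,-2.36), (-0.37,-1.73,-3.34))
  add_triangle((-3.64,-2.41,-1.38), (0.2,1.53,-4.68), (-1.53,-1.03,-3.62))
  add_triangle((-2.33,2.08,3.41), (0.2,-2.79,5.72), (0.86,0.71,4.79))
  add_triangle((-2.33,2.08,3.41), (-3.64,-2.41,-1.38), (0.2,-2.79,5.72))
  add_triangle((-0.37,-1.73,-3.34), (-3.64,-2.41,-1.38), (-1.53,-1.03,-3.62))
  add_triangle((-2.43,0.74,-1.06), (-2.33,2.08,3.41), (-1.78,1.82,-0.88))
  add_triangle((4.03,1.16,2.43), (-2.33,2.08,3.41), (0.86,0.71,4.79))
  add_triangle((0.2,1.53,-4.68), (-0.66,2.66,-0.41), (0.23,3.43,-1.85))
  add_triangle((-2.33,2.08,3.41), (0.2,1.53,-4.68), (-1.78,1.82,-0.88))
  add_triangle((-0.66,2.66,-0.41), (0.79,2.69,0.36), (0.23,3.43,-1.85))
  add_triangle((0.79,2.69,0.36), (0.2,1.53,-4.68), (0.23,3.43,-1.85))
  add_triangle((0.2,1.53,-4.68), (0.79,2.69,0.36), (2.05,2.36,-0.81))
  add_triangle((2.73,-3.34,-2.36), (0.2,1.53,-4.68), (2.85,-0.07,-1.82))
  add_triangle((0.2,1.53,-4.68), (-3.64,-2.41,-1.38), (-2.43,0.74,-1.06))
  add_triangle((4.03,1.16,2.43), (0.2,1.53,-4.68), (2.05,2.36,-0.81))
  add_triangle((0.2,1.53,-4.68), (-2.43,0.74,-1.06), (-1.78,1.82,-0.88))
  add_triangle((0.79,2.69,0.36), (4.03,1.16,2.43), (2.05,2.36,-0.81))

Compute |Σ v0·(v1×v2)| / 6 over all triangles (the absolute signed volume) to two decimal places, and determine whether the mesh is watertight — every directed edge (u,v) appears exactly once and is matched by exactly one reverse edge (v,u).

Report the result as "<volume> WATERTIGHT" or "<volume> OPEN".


184.62 WATERTIGHT

Per-triangle v0·(v1×v2)/6:
  t1: +2.6152
  t2: +6.4229
  t3: +9.9089
  t4: +23.1791
  t5: +2.8230
  t6: +3.0334
  t7: +8.1791
  t8: +6.3703
  t9: +6.9335
  t10: +7.4100
  t11: +23.6448
  t12: +7.4314
  t13: +2.6265
  t14: +9.5844
  t15: +20.0163
  t16: +2.7057
  t17: +2.3484
  t18: +6.3960
  t19: +1.7904
  t20: +1.9187
  t21: +1.2250
  t22: +1.4442
  t23: +3.0975
  t24: +7.5268
  t25: +6.6593
  t26: +3.6834
  t27: +2.4007
  t28: +3.2460
Σ = +184.6211 → |volume| = 184.62

Directed edges: 84 total, each appears once with its reverse present → watertight.


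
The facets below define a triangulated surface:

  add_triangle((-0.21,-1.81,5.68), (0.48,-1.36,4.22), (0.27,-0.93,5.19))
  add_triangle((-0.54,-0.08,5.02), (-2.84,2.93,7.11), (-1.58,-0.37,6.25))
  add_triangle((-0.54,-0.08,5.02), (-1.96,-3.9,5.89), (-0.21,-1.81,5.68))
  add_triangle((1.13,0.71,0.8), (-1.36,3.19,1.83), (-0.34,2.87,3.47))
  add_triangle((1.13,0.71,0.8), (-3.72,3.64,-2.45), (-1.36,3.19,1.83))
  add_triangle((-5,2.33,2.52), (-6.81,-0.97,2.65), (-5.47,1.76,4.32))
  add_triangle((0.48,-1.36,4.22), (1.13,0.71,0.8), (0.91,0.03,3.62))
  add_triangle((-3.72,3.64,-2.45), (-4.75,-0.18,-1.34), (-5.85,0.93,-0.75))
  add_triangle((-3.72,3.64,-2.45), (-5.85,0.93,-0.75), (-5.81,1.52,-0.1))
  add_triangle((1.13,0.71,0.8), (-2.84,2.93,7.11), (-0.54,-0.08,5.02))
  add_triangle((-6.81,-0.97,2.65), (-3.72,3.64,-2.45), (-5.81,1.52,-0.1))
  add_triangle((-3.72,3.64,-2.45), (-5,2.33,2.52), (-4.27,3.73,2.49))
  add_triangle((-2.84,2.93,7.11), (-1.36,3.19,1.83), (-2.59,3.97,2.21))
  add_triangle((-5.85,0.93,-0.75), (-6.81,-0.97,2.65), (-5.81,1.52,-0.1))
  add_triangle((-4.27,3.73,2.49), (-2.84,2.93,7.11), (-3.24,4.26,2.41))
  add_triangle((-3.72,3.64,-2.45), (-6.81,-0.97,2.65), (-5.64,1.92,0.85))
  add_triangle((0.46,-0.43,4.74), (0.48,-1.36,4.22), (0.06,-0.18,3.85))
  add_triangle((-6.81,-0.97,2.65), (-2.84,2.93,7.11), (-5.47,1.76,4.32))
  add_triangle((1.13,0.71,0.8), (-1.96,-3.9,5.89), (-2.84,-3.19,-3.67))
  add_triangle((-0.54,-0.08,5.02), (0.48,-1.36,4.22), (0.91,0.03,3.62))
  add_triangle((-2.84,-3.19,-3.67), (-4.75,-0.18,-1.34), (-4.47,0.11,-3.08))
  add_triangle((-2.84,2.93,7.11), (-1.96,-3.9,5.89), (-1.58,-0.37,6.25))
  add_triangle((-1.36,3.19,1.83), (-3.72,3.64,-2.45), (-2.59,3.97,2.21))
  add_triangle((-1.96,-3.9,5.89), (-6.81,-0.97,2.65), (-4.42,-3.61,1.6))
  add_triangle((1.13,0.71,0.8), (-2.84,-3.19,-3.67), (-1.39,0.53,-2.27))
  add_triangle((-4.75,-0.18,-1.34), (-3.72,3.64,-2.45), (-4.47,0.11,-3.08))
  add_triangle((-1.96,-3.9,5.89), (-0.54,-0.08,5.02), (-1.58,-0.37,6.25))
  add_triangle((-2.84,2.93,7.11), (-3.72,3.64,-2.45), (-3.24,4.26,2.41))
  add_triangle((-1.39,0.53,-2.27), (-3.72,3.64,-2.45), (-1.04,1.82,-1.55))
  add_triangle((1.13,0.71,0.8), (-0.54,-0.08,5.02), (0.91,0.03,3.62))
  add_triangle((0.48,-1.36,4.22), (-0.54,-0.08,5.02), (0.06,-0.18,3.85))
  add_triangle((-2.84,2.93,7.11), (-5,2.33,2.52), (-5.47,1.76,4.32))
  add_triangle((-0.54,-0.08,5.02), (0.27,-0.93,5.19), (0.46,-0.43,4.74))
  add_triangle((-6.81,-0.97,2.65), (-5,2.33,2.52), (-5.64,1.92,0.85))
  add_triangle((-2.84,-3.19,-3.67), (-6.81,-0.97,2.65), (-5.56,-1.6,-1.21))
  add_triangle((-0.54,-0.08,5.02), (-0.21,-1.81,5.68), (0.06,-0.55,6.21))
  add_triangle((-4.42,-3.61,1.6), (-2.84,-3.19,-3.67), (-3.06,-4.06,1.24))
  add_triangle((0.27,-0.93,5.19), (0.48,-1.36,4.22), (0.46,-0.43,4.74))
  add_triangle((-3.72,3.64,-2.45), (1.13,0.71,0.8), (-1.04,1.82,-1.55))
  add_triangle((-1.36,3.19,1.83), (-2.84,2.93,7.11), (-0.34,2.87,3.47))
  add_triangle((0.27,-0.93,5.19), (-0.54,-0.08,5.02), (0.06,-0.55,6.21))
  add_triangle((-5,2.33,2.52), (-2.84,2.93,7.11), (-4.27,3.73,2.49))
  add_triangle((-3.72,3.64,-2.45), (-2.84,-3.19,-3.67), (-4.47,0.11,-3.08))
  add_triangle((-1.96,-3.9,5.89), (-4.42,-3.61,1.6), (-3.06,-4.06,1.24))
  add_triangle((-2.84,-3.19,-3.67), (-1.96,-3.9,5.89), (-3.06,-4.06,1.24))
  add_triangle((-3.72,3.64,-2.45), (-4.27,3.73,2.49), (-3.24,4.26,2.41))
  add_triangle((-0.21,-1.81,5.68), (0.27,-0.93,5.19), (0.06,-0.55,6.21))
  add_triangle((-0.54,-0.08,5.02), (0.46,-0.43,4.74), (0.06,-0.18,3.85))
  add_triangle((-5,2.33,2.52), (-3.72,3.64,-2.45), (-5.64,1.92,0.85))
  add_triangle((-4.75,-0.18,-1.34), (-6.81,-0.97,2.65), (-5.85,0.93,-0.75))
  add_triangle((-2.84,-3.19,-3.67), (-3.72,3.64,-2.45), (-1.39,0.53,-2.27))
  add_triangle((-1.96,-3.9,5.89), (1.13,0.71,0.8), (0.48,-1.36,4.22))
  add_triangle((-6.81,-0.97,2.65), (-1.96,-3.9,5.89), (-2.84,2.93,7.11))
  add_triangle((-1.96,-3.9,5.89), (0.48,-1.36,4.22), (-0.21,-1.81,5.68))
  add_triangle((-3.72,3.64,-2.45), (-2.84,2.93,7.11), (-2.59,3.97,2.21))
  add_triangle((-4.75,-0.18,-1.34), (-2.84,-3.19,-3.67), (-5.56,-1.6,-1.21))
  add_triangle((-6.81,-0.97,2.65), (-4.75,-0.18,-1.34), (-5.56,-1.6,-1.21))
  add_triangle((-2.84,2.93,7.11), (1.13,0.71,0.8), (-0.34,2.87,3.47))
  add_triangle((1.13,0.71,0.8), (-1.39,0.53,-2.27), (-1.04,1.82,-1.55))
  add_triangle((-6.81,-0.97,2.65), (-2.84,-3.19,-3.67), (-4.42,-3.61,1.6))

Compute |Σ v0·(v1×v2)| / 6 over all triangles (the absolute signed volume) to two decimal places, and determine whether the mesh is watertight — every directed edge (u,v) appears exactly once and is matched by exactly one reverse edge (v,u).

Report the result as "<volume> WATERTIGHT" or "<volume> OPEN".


250.22 WATERTIGHT

Per-triangle v0·(v1×v2)/6:
  t1: +0.4425
  t2: +2.7807
  t3: +3.1852
  t4: +1.2046
  t5: +3.0041
  t6: +5.9116
  t7: +0.5353
  t8: +3.9719
  t9: +3.0641
  t10: +4.3512
  t11: +0.7885
  t12: +6.8086
  t13: +2.6476
  t14: +3.3391
  t15: +5.3829
  t16: +5.6832
  t17: -0.2327
  t18: +9.0116
  t19: +2.7605
  t20: +1.4740
  t21: +5.0733
  t22: +5.5009
  t23: +2.0876
  t24: +17.8376
  t25: +0.7790
  t26: +5.1349
  t27: +2.5904
  t28: -5.6416
  t29: +1.1191
  t30: +0.6965
  t31: -0.4201
  t32: +5.8265
  t33: +0.4419
  t34: +6.4184
  t35: +6.2862
  t36: +0.8960
  t37: +5.4865
  t38: +0.2059
  t39: +1.0016
  t40: +4.0928
  t41: -0.2035
  t42: +7.7825
  t43: +4.2539
  t44: +5.7323
  t45: +1.6925
  t46: +4.8448
  t47: +0.4263
  t48: +0.0443
  t49: +5.7182
  t50: +4.6752
  t51: +4.0866
  t52: -0.3274
  t53: +44.0830
  t54: +1.2432
  t55: +7.6270
  t56: +4.0302
  t57: +4.8256
  t58: +2.0021
  t59: +0.3840
  t60: +15.7740
Σ = +250.2224 → |volume| = 250.22

Directed edges: 180 total, each appears once with its reverse present → watertight.


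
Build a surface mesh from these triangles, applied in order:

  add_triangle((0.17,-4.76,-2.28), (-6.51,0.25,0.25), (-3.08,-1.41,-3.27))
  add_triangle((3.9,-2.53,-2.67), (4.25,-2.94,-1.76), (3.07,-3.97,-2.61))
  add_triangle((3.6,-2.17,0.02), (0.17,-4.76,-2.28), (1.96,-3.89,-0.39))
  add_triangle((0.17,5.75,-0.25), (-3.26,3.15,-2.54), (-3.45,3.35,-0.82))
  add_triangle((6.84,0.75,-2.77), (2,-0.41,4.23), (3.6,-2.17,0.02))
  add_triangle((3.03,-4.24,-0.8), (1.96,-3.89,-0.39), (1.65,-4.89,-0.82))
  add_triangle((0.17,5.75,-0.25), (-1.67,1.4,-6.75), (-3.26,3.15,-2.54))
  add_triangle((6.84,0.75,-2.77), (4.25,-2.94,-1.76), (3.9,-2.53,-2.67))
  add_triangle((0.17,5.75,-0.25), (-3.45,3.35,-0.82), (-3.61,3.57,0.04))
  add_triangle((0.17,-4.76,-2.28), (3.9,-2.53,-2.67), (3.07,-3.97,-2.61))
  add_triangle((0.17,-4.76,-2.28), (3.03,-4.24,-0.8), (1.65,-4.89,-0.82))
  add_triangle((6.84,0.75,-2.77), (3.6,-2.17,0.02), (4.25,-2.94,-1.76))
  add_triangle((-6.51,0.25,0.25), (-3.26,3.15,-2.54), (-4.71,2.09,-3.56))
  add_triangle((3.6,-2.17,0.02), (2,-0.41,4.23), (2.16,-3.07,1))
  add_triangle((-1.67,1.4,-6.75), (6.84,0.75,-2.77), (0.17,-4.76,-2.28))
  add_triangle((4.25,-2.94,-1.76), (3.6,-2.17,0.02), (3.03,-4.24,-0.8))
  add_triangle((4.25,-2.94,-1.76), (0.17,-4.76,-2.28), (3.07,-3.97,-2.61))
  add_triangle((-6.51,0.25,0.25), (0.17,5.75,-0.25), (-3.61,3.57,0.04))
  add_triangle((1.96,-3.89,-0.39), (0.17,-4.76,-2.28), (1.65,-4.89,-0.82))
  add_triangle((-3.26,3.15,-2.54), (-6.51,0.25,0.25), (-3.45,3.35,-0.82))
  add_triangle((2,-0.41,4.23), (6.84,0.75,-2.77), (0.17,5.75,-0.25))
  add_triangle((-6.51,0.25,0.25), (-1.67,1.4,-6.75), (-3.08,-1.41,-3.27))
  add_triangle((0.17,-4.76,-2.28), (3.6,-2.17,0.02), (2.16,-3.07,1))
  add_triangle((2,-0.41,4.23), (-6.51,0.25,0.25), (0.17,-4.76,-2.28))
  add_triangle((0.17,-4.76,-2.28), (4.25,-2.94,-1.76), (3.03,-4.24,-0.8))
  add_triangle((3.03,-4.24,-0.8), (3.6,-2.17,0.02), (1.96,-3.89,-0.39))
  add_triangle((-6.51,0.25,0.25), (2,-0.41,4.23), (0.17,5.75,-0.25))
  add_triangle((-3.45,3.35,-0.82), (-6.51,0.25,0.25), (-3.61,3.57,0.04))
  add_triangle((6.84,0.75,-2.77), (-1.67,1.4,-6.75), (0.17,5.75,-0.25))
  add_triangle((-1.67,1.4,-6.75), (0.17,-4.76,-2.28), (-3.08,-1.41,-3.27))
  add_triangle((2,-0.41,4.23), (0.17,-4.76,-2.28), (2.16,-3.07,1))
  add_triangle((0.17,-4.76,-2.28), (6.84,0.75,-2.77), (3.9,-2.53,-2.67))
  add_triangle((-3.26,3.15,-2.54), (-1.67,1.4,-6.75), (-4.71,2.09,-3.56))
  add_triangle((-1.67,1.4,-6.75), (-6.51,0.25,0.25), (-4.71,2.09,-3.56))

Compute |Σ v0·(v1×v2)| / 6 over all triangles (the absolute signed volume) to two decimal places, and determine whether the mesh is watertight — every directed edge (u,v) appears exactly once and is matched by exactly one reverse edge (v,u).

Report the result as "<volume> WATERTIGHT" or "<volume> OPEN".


Per-triangle v0·(v1×v2)/6:
  t1: +13.7053
  t2: +1.5388
  t3: -2.5865
  t4: +6.0062
  t5: +13.6755
  t6: +0.3889
  t7: +17.5538
  t8: +4.1036
  t9: +3.0651
  t10: +1.2463
  t11: +2.0356
  t12: +5.8521
  t13: +6.7566
  t14: +4.9470
  t15: +44.4465
  t16: +2.3976
  t17: +1.5123
  t18: -0.2904
  t19: -0.4748
  t20: +6.1782
  t21: +32.7998
  t22: +16.2101
  t23: +5.1806
  t24: +23.0343
  t25: +4.8510
  t26: +0.7469
  t27: +26.8116
  t28: +3.2018
  t29: +48.1947
  t30: +15.0938
  t31: +3.3089
  t32: +1.5141
  t33: +7.2988
  t34: +8.6927
Σ = +328.9967 → |volume| = 329.00

Directed edges: 102 total, each appears once with its reverse present → watertight.

329.00 WATERTIGHT


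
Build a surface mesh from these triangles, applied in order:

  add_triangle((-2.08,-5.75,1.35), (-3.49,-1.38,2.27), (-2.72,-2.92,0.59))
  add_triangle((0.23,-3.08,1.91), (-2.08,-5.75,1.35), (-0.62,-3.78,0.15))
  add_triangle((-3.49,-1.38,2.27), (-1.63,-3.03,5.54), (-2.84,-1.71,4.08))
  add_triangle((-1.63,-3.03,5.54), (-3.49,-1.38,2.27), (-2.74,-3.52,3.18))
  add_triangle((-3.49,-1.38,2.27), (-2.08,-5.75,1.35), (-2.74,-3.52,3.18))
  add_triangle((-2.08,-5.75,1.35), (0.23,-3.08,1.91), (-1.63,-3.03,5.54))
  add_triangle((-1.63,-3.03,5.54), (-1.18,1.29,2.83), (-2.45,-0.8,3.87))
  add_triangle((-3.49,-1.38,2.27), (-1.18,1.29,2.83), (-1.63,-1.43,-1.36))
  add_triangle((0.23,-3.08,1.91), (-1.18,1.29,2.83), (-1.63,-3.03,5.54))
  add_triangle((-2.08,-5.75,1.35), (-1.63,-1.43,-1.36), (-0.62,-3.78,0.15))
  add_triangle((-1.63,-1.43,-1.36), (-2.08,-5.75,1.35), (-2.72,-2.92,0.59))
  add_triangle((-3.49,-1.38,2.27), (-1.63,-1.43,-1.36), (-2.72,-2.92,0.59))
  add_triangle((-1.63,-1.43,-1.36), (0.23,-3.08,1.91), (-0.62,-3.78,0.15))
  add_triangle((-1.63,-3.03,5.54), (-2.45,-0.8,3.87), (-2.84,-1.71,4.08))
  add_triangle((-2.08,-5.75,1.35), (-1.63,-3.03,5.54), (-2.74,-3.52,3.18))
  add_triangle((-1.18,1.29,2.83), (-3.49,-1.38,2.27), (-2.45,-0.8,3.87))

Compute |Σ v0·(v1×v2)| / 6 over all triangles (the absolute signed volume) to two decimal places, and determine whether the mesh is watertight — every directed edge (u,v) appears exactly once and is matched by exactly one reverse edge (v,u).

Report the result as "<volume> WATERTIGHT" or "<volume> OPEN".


42.77 OPEN

Per-triangle v0·(v1×v2)/6:
  t1: +3.3766
  t2: +1.8001
  t3: +1.5685
  t4: +4.4095
  t5: +4.0105
  t6: +6.8273
  t7: +3.0138
  t8: +1.5305
  t9: +1.4224
  t10: +2.0010
  t11: +2.6018
  t12: +2.0578
  t13: -0.9155
  t14: +1.3618
  t15: +5.5827
  t16: +2.1235
Σ = +42.7721 → |volume| = 42.77

Directed edges: 48 total; 6 unmatched, e.g. (-2.84,-1.71,4.08)→(-3.49,-1.38,2.27) → open.


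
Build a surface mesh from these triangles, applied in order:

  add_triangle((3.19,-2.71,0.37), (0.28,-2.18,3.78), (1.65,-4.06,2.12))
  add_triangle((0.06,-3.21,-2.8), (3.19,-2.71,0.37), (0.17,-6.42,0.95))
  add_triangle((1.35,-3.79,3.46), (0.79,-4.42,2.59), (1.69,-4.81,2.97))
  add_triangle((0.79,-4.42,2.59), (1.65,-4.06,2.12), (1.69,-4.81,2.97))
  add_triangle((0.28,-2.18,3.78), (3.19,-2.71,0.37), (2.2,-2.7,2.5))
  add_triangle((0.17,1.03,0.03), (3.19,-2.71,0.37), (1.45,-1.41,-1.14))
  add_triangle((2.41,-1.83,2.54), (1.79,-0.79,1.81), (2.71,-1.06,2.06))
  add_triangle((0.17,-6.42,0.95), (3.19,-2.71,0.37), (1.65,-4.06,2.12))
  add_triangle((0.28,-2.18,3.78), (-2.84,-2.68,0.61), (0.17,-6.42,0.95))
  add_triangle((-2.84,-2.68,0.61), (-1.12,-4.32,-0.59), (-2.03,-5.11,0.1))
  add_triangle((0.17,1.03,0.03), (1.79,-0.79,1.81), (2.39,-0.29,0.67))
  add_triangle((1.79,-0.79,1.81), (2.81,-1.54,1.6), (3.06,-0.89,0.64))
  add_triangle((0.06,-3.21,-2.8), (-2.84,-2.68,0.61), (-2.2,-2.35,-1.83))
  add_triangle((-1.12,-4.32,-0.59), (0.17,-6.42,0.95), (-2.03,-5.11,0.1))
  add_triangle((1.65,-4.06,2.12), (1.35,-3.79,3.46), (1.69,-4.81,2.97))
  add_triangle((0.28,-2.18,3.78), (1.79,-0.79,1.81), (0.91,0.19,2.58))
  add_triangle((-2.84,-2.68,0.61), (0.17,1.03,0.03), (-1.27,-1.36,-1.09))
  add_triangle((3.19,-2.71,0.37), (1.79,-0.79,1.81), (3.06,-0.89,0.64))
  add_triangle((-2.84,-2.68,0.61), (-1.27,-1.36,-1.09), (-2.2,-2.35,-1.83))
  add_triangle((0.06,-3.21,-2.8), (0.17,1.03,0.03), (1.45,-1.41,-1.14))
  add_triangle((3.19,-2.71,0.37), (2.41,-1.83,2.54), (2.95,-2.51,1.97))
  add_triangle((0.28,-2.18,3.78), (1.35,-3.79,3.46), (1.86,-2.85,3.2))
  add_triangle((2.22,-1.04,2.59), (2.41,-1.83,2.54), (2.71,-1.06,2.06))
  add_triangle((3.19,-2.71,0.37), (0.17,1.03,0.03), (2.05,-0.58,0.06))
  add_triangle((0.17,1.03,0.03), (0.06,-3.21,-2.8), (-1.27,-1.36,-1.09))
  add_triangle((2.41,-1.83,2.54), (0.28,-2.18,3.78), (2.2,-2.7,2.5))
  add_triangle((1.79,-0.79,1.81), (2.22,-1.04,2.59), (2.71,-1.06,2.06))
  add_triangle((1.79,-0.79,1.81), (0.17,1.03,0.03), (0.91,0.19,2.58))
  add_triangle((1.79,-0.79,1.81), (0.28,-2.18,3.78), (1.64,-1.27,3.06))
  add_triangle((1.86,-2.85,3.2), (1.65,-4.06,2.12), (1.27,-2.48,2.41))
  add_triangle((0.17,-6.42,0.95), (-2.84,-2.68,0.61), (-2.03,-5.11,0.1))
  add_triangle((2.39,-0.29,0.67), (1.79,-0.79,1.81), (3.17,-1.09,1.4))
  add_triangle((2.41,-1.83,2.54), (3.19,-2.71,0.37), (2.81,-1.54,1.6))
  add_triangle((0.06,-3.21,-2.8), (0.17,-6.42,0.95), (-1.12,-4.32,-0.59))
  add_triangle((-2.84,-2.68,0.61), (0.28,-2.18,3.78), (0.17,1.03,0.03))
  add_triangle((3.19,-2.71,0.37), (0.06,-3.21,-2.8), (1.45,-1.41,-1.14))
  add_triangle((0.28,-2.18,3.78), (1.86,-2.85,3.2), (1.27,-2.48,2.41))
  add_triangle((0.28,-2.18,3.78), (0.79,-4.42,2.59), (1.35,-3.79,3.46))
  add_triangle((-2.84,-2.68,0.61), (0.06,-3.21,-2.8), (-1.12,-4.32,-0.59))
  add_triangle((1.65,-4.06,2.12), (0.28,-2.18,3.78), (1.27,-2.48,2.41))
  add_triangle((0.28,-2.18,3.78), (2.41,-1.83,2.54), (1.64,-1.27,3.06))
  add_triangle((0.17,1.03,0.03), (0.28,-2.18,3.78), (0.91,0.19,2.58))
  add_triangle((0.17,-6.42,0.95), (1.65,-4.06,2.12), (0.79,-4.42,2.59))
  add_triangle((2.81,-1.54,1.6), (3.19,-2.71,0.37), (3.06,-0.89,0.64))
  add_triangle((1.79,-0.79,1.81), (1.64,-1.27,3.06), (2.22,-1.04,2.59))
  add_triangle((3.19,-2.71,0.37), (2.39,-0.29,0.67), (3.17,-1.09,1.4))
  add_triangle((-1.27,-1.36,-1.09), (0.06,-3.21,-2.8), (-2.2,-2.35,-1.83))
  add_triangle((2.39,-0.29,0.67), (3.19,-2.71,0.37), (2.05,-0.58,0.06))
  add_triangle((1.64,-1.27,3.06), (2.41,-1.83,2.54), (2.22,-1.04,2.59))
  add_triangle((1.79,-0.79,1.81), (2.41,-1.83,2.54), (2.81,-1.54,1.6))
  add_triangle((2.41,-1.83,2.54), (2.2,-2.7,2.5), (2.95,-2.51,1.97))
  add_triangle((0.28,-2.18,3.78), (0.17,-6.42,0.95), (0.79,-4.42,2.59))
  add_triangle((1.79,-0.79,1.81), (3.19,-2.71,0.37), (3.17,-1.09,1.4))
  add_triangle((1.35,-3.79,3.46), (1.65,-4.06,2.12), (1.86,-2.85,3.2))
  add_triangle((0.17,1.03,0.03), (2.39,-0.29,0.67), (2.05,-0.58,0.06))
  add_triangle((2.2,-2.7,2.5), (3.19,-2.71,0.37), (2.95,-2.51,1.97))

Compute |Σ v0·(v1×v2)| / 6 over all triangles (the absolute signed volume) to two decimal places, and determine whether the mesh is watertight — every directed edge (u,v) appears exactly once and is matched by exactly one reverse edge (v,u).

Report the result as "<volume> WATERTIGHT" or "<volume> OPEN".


Per-triangle v0·(v1×v2)/6:
  t1: +3.3050
  t2: +10.9279
  t3: +0.6829
  t4: +0.2616
  t5: +0.6622
  t6: +0.8159
  t7: -0.1514
  t8: +5.1201
  t9: +10.8197
  t10: +0.7368
  t11: +0.5435
  t12: +0.3901
  t13: +3.1988
  t14: +1.9814
  t15: +0.2064
  t16: +1.6355
  t17: +0.5558
  t18: -1.3457
  t19: +0.0006
  t20: +0.6706
  t21: +0.1928
  t22: +1.1427
  t23: +0.3068
  t24: -0.1174
  t25: +0.5921
  t26: +1.2977
  t27: -0.0018
  t28: +0.5722
  t29: -0.2901
  t30: -0.2258
  t31: +2.5382
  t32: +0.2509
  t33: +0.8709
  t34: +4.2927
  t35: +1.6576
  t36: +1.9312
  t37: -0.4239
  t38: +1.3401
  t39: +3.0206
  t40: -0.9257
  t41: +1.0177
  t42: +0.2970
  t43: +2.1013
  t44: +1.0296
  t45: -0.0311
  t46: +0.6204
  t47: +0.0368
  t48: +0.4071
  t49: +0.3478
  t50: +0.2930
  t51: +0.4907
  t52: +2.0291
  t53: +0.9646
  t54: +0.9236
  t55: +0.2177
  t56: +0.7146
Σ = +70.4995 → |volume| = 70.50

Directed edges: 168 total, each appears once with its reverse present → watertight.

70.50 WATERTIGHT


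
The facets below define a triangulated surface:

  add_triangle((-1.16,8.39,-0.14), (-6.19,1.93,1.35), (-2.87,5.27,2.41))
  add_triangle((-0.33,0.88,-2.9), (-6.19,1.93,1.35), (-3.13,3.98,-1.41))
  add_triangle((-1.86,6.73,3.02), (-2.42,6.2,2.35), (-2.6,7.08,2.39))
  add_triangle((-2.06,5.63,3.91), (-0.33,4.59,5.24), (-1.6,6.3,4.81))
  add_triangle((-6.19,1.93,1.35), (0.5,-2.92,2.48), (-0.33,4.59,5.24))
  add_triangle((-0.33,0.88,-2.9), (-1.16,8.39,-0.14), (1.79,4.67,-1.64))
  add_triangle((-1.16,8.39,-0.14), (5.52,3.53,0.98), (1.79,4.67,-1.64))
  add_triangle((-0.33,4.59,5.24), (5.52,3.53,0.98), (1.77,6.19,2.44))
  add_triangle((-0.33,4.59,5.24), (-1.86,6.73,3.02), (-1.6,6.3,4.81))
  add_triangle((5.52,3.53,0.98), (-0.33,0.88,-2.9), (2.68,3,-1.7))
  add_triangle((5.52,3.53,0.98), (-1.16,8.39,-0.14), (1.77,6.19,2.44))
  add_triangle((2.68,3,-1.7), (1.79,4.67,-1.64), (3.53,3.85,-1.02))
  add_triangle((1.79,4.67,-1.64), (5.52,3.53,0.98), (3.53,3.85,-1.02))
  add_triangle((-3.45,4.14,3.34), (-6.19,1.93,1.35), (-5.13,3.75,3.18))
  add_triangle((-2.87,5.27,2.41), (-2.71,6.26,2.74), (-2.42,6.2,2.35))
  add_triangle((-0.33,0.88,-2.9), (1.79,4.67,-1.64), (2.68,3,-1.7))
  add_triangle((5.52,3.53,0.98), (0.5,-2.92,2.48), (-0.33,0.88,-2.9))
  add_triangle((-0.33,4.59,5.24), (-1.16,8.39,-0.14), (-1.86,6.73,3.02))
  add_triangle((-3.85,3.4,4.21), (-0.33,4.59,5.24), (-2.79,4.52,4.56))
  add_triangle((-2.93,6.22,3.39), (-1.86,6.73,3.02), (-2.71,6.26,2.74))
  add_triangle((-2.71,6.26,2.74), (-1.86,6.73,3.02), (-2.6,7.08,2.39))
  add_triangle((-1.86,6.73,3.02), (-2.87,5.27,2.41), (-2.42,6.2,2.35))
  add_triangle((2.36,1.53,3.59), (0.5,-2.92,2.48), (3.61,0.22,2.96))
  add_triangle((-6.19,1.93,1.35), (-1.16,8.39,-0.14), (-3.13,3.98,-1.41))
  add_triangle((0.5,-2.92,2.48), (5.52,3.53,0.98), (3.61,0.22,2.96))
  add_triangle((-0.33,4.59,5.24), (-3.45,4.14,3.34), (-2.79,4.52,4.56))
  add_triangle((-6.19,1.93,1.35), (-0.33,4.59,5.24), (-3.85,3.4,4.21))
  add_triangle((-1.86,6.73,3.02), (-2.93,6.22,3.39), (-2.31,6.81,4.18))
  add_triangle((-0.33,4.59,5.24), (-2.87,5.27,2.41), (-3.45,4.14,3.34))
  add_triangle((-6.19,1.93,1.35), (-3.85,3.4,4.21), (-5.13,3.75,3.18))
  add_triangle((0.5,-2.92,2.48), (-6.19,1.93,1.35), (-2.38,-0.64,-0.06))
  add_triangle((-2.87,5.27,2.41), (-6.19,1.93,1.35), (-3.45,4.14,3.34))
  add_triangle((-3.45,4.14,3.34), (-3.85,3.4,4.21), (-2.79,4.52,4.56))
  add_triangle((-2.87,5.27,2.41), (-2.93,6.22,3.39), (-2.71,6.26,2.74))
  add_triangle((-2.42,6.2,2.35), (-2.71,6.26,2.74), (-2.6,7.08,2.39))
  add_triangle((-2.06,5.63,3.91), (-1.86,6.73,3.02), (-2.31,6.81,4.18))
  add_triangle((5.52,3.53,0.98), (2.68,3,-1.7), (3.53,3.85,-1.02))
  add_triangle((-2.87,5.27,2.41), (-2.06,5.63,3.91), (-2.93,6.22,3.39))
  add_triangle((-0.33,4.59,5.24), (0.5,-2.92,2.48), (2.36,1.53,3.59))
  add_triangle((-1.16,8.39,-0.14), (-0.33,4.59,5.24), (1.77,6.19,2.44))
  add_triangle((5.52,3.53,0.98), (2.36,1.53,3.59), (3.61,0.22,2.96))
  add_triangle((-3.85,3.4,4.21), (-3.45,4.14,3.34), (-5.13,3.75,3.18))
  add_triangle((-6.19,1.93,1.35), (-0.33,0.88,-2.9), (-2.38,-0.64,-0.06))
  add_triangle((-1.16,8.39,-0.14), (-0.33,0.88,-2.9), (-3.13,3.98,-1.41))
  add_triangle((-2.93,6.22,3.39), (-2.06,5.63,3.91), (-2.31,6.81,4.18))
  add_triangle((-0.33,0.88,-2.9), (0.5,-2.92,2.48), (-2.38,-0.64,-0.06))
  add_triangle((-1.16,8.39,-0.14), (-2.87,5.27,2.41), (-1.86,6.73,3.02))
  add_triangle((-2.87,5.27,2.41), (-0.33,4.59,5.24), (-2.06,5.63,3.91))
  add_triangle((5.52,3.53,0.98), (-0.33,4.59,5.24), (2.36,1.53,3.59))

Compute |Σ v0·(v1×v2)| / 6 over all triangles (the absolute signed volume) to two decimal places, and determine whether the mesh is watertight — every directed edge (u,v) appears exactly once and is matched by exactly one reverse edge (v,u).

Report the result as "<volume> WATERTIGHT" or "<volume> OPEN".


259.85 OPEN

Per-triangle v0·(v1×v2)/6:
  t1: +16.5505
  t2: +7.5331
  t3: -0.3119
  t4: +0.8075
  t5: +26.7225
  t6: +10.2821
  t7: +16.6618
  t8: +15.2673
  t9: +1.5840
  t10: +1.1782
  t11: +17.5522
  t12: +1.4291
  t13: +2.4722
  t14: +0.7753
  t15: +0.1949
  t16: +3.4214
  t17: +6.0688
  t18: +8.2445
  t19: +2.2747
  t20: +0.7521
  t21: +0.8152
  t22: -0.7210
  t23: +4.6643
  t24: +16.1144
  t25: +2.3175
  t26: +1.1670
  t27: -3.8744
  t28: +1.2394
  t29: +6.0549
  t30: +2.8001
  t31: +5.3428
  t32: +6.0395
  t33: +1.6294
  t34: +0.3843
  t35: -0.0188
  t36: +0.0286
  t37: +1.2395
  t38: +0.0544
  t39: +10.5759
  t40: +18.4381
  t41: +6.1374
  t42: +1.9210
  t43: +4.7018
  t44: +10.0168
  t45: +0.4958
  t46: +2.5554
  t47: +6.1325
  t48: +0.2307
  t49: +13.9048
Σ = +259.8478 → |volume| = 259.85

Directed edges: 147 total; 3 unmatched, e.g. (-1.6,6.3,4.81)→(-2.06,5.63,3.91) → open.


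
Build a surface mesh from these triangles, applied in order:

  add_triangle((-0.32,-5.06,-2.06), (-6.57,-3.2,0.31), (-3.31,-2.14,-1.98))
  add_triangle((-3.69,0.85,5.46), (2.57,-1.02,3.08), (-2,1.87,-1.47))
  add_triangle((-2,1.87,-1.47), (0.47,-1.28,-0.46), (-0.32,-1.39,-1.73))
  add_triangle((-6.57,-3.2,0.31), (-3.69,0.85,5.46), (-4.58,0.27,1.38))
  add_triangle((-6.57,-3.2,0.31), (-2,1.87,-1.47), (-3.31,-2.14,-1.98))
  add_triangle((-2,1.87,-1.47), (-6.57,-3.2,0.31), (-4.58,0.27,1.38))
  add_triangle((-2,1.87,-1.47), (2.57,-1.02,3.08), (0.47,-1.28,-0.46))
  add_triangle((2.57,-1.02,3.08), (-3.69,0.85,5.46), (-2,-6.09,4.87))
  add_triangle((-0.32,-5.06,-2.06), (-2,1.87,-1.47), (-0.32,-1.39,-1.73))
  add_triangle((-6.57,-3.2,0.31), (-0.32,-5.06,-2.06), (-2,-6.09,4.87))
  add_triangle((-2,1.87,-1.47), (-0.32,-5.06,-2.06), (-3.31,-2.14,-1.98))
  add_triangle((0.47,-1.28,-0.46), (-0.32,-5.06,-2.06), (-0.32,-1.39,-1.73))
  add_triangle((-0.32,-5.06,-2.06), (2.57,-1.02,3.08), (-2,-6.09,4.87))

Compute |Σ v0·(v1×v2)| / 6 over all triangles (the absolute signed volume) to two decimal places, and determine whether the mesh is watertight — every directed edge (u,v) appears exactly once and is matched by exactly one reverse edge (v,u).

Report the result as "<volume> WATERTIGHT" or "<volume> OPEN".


Per-triangle v0·(v1×v2)/6:
  t1: +10.2720
  t2: +4.7995
  t3: +0.0347
  t4: +11.1006
  t5: +7.5569
  t6: +7.9085
  t7: +0.0376
  t8: +27.2256
  t9: +1.6428
  t10: +37.2698
  t11: +3.9932
  t12: +0.5289
  t13: +21.0886
Σ = +133.4586 → |volume| = 133.46

Directed edges: 39 total; 9 unmatched, e.g. (-2,1.87,-1.47)→(-3.69,0.85,5.46) → open.

133.46 OPEN


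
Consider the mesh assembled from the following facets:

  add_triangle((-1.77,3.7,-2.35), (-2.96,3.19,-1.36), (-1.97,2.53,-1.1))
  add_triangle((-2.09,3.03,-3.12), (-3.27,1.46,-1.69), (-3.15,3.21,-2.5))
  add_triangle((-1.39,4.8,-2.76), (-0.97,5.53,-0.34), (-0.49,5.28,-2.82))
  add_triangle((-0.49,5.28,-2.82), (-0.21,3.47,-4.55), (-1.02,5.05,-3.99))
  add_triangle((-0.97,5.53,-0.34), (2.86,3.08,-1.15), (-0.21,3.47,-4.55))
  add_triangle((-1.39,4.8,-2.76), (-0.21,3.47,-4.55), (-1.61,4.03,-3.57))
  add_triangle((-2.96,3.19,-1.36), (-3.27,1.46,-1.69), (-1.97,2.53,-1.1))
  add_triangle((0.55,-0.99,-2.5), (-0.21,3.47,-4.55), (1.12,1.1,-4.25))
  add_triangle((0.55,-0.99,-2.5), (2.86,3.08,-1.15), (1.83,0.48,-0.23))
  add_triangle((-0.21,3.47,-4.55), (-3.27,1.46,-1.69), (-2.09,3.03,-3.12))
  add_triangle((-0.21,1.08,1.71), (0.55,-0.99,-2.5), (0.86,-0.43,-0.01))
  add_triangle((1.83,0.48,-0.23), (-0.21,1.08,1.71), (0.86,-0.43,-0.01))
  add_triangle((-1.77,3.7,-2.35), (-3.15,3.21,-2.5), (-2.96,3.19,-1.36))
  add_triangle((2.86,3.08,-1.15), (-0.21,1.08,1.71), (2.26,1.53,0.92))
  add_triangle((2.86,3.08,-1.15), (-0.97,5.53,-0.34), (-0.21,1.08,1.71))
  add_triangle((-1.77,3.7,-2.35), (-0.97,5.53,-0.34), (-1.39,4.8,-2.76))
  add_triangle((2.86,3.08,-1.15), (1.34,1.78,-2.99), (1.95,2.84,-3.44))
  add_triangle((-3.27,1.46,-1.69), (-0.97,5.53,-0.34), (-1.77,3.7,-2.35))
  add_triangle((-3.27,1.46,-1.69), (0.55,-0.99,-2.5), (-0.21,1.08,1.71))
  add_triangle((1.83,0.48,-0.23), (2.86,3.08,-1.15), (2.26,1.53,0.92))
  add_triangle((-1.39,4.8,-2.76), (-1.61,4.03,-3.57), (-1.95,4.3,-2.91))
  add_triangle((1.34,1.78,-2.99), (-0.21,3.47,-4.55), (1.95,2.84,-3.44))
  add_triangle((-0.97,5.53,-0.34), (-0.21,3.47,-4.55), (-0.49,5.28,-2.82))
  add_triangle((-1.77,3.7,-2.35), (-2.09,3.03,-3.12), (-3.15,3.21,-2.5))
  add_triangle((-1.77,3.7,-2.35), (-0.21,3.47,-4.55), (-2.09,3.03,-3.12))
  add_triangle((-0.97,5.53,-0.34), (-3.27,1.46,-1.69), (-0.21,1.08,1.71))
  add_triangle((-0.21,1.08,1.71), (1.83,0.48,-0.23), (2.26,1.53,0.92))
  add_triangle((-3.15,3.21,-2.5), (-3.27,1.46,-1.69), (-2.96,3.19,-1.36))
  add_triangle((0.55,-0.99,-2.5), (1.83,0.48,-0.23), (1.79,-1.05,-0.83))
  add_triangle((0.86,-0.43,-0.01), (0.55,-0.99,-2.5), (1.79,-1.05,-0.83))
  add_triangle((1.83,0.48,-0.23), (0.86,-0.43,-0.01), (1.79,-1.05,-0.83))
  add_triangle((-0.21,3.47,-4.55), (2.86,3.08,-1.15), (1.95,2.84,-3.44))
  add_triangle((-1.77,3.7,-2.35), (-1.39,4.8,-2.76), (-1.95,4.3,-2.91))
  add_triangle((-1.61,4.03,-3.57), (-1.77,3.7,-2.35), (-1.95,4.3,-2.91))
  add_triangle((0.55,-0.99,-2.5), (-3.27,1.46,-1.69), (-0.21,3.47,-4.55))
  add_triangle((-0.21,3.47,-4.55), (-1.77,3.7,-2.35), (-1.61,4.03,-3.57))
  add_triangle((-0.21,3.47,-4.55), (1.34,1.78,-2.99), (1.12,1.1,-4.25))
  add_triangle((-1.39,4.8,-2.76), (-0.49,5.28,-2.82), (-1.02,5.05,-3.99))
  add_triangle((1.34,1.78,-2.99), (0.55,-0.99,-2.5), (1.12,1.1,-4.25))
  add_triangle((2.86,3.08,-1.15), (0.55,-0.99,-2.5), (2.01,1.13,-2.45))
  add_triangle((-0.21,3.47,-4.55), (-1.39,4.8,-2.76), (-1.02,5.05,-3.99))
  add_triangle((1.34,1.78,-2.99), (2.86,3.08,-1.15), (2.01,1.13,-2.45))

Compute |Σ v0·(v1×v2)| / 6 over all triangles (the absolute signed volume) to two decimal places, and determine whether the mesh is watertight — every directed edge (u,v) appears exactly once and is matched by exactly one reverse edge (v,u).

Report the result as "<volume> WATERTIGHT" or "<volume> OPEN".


Per-triangle v0·(v1×v2)/6:
  t1: +0.1362
  t2: +1.0085
  t3: +2.2513
  t4: +1.4358
  t5: +13.2377
  t6: +1.7020
  t7: -0.2361
  t8: +1.8106
  t9: +2.0009
  t10: +1.3222
  t11: -0.1735
  t12: +0.3706
  t13: +1.0710
  t14: +1.8389
  t15: +5.5489
  t16: +1.4746
  t17: +0.4381
  t18: +4.2426
  t19: -0.7587
  t20: +1.0816
  t21: +0.5513
  t22: +1.0427
  t23: -0.8264
  t24: +1.0080
  t25: +1.9957
  t26: +4.9648
  t27: +0.0644
  t28: +1.0549
  t29: +0.9173
  t30: +0.0275
  t31: +0.1664
  t32: +3.0445
  t33: +0.1190
  t34: +0.0316
  t35: +6.9251
  t36: -0.4436
  t37: +1.9006
  t38: +0.9793
  t39: +0.5626
  t40: +0.1144
  t41: +0.2134
  t42: +1.4725
Σ = +65.6894 → |volume| = 65.69

Directed edges: 126 total; 6 unmatched, e.g. (-1.97,2.53,-1.1)→(-1.77,3.7,-2.35) → open.

65.69 OPEN


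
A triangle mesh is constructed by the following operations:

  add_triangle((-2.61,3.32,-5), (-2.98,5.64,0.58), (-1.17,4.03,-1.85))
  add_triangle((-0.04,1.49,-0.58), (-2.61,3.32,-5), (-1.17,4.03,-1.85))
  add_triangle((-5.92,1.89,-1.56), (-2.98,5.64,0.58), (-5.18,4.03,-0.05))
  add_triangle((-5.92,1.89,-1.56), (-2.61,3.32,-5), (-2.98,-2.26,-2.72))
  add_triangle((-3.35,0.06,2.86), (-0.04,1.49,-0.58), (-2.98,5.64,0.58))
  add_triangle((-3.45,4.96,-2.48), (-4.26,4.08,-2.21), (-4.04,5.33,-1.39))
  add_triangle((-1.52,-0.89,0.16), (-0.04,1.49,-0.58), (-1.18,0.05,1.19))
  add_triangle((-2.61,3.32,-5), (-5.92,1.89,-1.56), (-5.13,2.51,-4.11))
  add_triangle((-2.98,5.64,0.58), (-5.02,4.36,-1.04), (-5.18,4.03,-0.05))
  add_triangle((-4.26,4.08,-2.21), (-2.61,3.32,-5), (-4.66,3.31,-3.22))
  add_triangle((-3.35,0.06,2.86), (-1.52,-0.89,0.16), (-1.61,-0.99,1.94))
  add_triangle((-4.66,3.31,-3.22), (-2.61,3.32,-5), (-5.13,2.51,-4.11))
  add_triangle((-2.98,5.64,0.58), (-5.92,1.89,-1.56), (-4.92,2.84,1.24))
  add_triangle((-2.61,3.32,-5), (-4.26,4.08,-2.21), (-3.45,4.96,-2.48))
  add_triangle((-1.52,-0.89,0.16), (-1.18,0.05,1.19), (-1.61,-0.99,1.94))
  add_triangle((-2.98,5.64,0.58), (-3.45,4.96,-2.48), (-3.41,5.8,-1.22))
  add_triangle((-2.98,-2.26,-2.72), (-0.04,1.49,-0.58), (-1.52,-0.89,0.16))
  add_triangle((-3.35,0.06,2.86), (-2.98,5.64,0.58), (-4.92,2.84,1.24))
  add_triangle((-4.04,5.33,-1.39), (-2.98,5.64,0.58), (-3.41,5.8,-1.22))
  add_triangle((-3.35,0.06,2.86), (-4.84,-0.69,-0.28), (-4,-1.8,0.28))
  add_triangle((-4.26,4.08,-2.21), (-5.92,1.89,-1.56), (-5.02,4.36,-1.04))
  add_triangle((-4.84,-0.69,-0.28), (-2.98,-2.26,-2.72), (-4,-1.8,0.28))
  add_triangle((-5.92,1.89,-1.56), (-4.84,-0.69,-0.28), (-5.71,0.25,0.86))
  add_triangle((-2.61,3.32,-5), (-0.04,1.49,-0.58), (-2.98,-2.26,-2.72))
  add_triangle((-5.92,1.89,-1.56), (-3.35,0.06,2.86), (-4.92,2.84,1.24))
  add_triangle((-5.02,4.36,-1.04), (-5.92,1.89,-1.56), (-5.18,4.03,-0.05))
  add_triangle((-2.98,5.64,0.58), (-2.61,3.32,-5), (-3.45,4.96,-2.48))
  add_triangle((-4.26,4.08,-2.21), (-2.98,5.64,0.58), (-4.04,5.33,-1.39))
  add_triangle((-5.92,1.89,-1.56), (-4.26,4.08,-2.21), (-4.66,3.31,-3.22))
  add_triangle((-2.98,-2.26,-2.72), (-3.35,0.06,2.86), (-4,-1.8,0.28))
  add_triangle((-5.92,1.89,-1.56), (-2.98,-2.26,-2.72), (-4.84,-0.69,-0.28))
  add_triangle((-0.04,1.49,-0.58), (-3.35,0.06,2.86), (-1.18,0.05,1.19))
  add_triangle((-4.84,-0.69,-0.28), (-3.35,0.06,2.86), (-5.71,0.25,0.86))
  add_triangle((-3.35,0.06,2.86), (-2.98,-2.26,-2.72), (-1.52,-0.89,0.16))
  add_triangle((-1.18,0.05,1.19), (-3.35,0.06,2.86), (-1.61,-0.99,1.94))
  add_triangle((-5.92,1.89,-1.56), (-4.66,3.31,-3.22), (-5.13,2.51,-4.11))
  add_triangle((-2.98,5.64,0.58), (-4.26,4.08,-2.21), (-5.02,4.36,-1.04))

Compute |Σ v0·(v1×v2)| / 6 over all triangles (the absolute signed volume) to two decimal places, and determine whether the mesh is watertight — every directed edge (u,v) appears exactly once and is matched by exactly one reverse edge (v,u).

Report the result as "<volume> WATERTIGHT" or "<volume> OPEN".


97.19 OPEN

Per-triangle v0·(v1×v2)/6:
  t1: +6.6384
  t2: +0.8016
  t3: -2.8824
  t4: +18.4106
  t5: -0.2825
  t6: +1.5456
  t7: -0.5183
  t8: -3.0564
  t9: +3.0822
  t10: +3.4523
  t11: +0.9368
  t12: +3.4585
  t13: +10.0243
  t14: +3.8842
  t15: -0.3451
  t16: -0.4450
  t17: -1.2394
  t18: +6.2161
  t19: +1.4602
  t20: +3.2511
  t21: +3.7175
  t22: +3.2843
  t23: +3.6702
  t24: -0.5462
  t25: +7.2137
  t26: +2.9144
  t27: +1.7584
  t28: +0.8086
  t29: +3.3908
  t30: -1.4518
  t31: +7.4209
  t32: +0.1617
  t33: +2.1049
  t34: +1.2264
  t35: +0.1130
  t36: +3.2448
  t37: +3.7702
Σ = +97.1949 → |volume| = 97.19

Directed edges: 111 total; 9 unmatched, e.g. (-2.98,5.64,0.58)→(-1.17,4.03,-1.85) → open.


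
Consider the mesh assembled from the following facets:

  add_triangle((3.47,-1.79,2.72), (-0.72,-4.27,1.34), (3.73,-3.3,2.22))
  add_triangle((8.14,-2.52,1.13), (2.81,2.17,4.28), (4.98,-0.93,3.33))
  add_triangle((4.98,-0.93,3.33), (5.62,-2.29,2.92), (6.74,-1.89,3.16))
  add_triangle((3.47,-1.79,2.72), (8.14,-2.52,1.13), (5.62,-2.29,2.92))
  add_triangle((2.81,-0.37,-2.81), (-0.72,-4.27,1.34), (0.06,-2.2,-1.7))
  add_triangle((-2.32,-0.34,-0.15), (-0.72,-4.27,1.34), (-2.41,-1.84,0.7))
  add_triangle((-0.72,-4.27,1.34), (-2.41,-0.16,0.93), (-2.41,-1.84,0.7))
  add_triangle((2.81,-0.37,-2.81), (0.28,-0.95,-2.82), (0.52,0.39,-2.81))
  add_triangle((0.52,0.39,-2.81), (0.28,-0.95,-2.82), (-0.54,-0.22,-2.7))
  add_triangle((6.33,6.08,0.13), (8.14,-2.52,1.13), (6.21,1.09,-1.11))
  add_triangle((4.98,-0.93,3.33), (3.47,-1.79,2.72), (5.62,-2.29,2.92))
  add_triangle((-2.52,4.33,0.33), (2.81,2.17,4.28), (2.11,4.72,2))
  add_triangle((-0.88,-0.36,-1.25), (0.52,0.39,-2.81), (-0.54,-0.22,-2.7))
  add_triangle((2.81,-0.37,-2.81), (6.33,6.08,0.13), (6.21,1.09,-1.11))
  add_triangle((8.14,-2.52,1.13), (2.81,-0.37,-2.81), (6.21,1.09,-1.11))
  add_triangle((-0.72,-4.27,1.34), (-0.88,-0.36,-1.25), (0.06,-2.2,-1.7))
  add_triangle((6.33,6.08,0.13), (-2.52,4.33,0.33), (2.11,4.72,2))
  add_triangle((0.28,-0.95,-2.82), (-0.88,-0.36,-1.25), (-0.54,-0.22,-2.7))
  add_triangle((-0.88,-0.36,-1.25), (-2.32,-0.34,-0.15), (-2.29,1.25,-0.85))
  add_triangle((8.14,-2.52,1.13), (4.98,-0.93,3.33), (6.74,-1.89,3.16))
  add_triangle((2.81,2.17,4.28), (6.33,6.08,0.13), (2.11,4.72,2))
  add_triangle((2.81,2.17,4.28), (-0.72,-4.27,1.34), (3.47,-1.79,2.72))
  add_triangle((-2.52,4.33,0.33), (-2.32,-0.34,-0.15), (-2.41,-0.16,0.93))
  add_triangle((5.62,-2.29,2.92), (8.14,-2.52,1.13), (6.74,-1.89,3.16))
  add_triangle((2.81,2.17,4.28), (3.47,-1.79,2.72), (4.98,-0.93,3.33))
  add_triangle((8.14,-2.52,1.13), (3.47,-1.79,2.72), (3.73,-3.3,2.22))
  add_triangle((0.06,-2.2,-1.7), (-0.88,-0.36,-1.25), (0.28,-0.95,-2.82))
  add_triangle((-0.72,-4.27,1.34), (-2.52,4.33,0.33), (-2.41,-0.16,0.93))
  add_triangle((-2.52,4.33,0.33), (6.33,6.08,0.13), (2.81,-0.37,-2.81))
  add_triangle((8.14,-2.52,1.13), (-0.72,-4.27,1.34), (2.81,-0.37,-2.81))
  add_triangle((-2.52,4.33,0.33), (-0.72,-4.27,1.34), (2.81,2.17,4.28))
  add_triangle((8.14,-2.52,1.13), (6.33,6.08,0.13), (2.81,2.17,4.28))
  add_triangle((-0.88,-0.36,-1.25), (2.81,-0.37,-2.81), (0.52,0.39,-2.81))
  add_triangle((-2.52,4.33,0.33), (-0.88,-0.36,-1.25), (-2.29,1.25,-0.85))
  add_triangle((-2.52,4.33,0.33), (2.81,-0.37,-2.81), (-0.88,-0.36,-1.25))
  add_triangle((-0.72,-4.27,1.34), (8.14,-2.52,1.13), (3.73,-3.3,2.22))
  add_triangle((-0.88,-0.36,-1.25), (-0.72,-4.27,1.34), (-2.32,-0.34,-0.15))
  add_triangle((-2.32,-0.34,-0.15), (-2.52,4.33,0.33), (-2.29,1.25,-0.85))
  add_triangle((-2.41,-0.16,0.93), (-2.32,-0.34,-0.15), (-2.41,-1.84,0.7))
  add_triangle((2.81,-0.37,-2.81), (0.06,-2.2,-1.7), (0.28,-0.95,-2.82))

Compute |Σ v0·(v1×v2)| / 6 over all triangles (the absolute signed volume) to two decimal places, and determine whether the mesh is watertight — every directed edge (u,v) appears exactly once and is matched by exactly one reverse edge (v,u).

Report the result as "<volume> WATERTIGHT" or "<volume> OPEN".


239.53 WATERTIGHT

Per-triangle v0·(v1×v2)/6:
  t1: +3.4046
  t2: +7.6541
  t3: +0.9476
  t4: +0.4073
  t5: +3.9890
  t6: +0.5810
  t7: +1.1068
  t8: +1.5247
  t9: +0.5858
  t10: +18.4496
  t11: +1.2058
  t12: +9.6010
  t13: +0.0498
  t14: +10.7413
  t15: +11.7411
  t16: +1.8118
  t17: +12.8502
  t18: +0.3022
  t19: +0.7942
  t20: +1.1423
  t21: +13.0895
  t22: +9.5626
  t23: +1.9362
  t24: +2.2309
  t25: +3.1698
  t26: +4.8614
  t27: +0.7711
  t28: +0.8292
  t29: +19.1871
  t30: +18.5291
  t31: +14.4123
  t32: +45.5157
  t33: -0.9677
  t34: +0.6354
  t35: +4.4765
  t36: +6.1847
  t37: +2.0451
  t38: +1.5777
  t39: +0.6882
  t40: +1.9063
Σ = +239.5309 → |volume| = 239.53

Directed edges: 120 total, each appears once with its reverse present → watertight.
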